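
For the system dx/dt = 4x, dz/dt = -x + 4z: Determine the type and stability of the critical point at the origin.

unstable improper node

A = [[4,0],[-1,4]]; det(A-λI) = λ^2 - 8λ + 16.
repeated λ = 4 with a single eigenvector.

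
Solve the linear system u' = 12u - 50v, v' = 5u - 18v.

Coefficient matrix A = [[12, -50], [5, -18]].
Characteristic polynomial det(A - λI) = λ^2 + 6λ + 34 = 0.
Eigenvalues λ = -3 ± 5i (complex conjugate pair).
For λ=-3+5i: an eigenvector is (1,0) - i(3,1) = (1 - 3i, 0 - i).
A real fundamental pair from Re and Im of e^((-3+5i)t)v: X_1 = e^(-3t)(cos(5t)·(1,0) + sin(5t)·(3,1)), X_2 = e^(-3t)(sin(5t)·(1,0) - cos(5t)·(3,1)).
General solution: c_1X_1 + c_2X_2.

u(t) = 3c_1e^(-3t)sin(5t) + c_1e^(-3t)cos(5t) + c_2e^(-3t)sin(5t) - 3c_2e^(-3t)cos(5t), v(t) = c_1e^(-3t)sin(5t) - c_2e^(-3t)cos(5t)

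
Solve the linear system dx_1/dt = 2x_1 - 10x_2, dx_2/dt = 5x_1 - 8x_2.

Coefficient matrix A = [[2, -10], [5, -8]].
Characteristic polynomial det(A - λI) = λ^2 + 6λ + 34 = 0.
Eigenvalues λ = -3 ± 5i (complex conjugate pair).
For λ=-3+5i: an eigenvector is (-1,-1) - i(1,0) = (-1 - i, -1).
A real fundamental pair from Re and Im of e^((-3+5i)t)v: X_1 = e^(-3t)(cos(5t)·(-1,-1) + sin(5t)·(1,0)), X_2 = e^(-3t)(sin(5t)·(-1,-1) - cos(5t)·(1,0)).
General solution: K_1X_1 + K_2X_2.

x_1(t) = K_1e^(-3t)sin(5t) - K_1e^(-3t)cos(5t) - K_2e^(-3t)sin(5t) - K_2e^(-3t)cos(5t), x_2(t) = -K_1e^(-3t)cos(5t) - K_2e^(-3t)sin(5t)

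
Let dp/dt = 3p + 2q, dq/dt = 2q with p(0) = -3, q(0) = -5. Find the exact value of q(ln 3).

A = [[3,2],[0,2]]; eigenvalues λ = 3, 2.
Eigenvectors: (1,0) for λ=3, (2,-1) for λ=2.
From the initial condition, c_1 = -13, c_2 = 5.
q(ln 3) = (-13)(3^3)(0) + (5)(3^2)(-1) = -45.

-45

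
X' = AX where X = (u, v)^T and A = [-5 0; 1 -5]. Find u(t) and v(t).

u(t) = C_2e^(-5t), v(t) = C_1e^(-5t) + C_2te^(-5t) + 2C_2e^(-5t)

Coefficient matrix A = [[-5, 0], [1, -5]].
Characteristic polynomial det(A - λI) = λ^2 + 10λ + 25 = 0.
Single eigenvalue λ = -5 with algebraic multiplicity 2.
Eigenvector v = (0,1); generalized eigenvector w with (A-λI)w=v is (1,2).
General solution: e^(-5t)[C_1·v + C_2·(t·v + w)].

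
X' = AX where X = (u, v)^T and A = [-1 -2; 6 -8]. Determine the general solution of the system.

u(t) = -K_1e^(-5t) - 2K_2e^(-4t), v(t) = -2K_1e^(-5t) - 3K_2e^(-4t)

Coefficient matrix A = [[-1, -2], [6, -8]].
Characteristic polynomial det(A - λI) = λ^2 + 9λ + 20 = 0.
Eigenvalues λ = -5, -4.
For λ=-5: (A-λI) row 1 is [4, -2], so an eigenvector is (-1, -2).
For λ=-4: (A-λI) row 1 is [3, -2], so an eigenvector is (-2, -3).
General solution: K_1e^(-5t)(-1,-2) + K_2e^(-4t)(-2,-3).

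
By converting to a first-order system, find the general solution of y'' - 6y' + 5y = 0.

y(t) = K_1e^(t) + K_2e^(5t)

Let x_1 = y, x_2 = y'. Then x_1' = x_2 and x_2' = -5x_1 + 6x_2.
A = [[0,1],[-5,6]]; det(A-λI) = λ^2 - 6λ + 5.
Eigenvalues λ = 1, 5 with eigenvectors (1,1), (1,5).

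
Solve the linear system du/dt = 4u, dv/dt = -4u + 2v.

u(t) = K_1e^(4t), v(t) = -2K_1e^(4t) - K_2e^(2t)

Coefficient matrix A = [[4, 0], [-4, 2]].
Characteristic polynomial det(A - λI) = λ^2 - 6λ + 8 = 0.
Eigenvalues λ = 4, 2.
For λ=4: (A-λI) row 2 is [-4, -2], so an eigenvector is (1, -2).
For λ=2: (A-λI) row 1 is [2, 0], so an eigenvector is (0, -1).
General solution: K_1e^(4t)(1,-2) + K_2e^(2t)(0,-1).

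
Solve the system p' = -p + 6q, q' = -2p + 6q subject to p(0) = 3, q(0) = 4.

Coefficient matrix A = [[-1, 6], [-2, 6]].
Characteristic polynomial det(A - λI) = λ^2 - 5λ + 6 = 0.
Eigenvalues λ = 2, 3.
For λ=2: (A-λI) row 1 is [-3, 6], so an eigenvector is (-2, -1).
For λ=3: (A-λI) row 1 is [-4, 6], so an eigenvector is (-3, -2).
General solution: C_1e^(2t)(-2,-1) + C_2e^(3t)(-3,-2).
Applying p(0)=3, q(0)=4 gives C_1=6, C_2=-5.

p(t) = 15e^(3t) - 12e^(2t), q(t) = 10e^(3t) - 6e^(2t)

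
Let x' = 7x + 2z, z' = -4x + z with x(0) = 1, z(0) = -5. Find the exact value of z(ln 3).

A = [[7,2],[-4,1]]; eigenvalues λ = 3, 5.
Eigenvectors: (-1,2) for λ=3, (-1,1) for λ=5.
From the initial condition, c_1 = -4, c_2 = 3.
z(ln 3) = (-4)(3^3)(2) + (3)(3^5)(1) = 513.

513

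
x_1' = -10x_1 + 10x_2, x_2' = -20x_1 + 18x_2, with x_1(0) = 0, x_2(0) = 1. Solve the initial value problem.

Coefficient matrix A = [[-10, 10], [-20, 18]].
Characteristic polynomial det(A - λI) = λ^2 - 8λ + 20 = 0.
Eigenvalues λ = 4 ± 2i (complex conjugate pair).
For λ=4+2i: an eigenvector is (-1,-1) - i(2,3) = (-1 - 2i, -1 - 3i).
A real fundamental pair from Re and Im of e^((4+2i)t)v: X_1 = e^(4t)(cos(2t)·(-1,-1) + sin(2t)·(2,3)), X_2 = e^(4t)(sin(2t)·(-1,-1) - cos(2t)·(2,3)).
General solution: c_1X_1 + c_2X_2.
Applying x_1(0)=0, x_2(0)=1 gives c_1=2, c_2=-1.

x_1(t) = 5e^(4t)sin(2t), x_2(t) = 7e^(4t)sin(2t) + e^(4t)cos(2t)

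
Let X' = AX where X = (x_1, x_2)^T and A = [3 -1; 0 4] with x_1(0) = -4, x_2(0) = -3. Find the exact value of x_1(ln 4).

A = [[3,-1],[0,4]]; eigenvalues λ = 4, 3.
Eigenvectors: (-1,1) for λ=4, (-1,0) for λ=3.
From the initial condition, c_1 = -3, c_2 = 7.
x_1(ln 4) = (-3)(4^4)(-1) + (7)(4^3)(-1) = 320.

320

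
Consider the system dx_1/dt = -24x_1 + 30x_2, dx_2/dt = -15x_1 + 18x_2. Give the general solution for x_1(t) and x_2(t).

Coefficient matrix A = [[-24, 30], [-15, 18]].
Characteristic polynomial det(A - λI) = λ^2 + 6λ + 18 = 0.
Eigenvalues λ = -3 ± 3i (complex conjugate pair).
For λ=-3+3i: an eigenvector is (3,2) - i(-1,-1) = (3 + i, 2 + i).
A real fundamental pair from Re and Im of e^((-3+3i)t)v: X_1 = e^(-3t)(cos(3t)·(3,2) + sin(3t)·(-1,-1)), X_2 = e^(-3t)(sin(3t)·(3,2) - cos(3t)·(-1,-1)).
General solution: K_1X_1 + K_2X_2.

x_1(t) = -K_1e^(-3t)sin(3t) + 3K_1e^(-3t)cos(3t) + 3K_2e^(-3t)sin(3t) + K_2e^(-3t)cos(3t), x_2(t) = -K_1e^(-3t)sin(3t) + 2K_1e^(-3t)cos(3t) + 2K_2e^(-3t)sin(3t) + K_2e^(-3t)cos(3t)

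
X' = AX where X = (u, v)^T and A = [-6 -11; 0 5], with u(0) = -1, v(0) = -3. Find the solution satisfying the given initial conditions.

u(t) = 3e^(5t) - 4e^(-6t), v(t) = -3e^(5t)

Coefficient matrix A = [[-6, -11], [0, 5]].
Characteristic polynomial det(A - λI) = λ^2 + λ - 30 = 0.
Eigenvalues λ = -6, 5.
For λ=-6: (A-λI) row 1 is [0, -11], so an eigenvector is (1, 0).
For λ=5: (A-λI) row 1 is [-11, -11], so an eigenvector is (-1, 1).
General solution: K_1e^(-6t)(1,0) + K_2e^(5t)(-1,1).
Applying u(0)=-1, v(0)=-3 gives K_1=-4, K_2=-3.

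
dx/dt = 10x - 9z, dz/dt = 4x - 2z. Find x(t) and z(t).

x(t) = 3K_1e^(4t) + 3K_2te^(4t) + 2K_2e^(4t), z(t) = 2K_1e^(4t) + 2K_2te^(4t) + K_2e^(4t)

Coefficient matrix A = [[10, -9], [4, -2]].
Characteristic polynomial det(A - λI) = λ^2 - 8λ + 16 = 0.
Single eigenvalue λ = 4 with algebraic multiplicity 2.
Eigenvector v = (3,2); generalized eigenvector w with (A-λI)w=v is (2,1).
General solution: e^(4t)[K_1·v + K_2·(t·v + w)].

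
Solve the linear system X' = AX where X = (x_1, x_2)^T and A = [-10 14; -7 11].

x_1(t) = -K_1e^(4t) - 2K_2e^(-3t), x_2(t) = -K_1e^(4t) - K_2e^(-3t)

Coefficient matrix A = [[-10, 14], [-7, 11]].
Characteristic polynomial det(A - λI) = λ^2 - λ - 12 = 0.
Eigenvalues λ = 4, -3.
For λ=4: (A-λI) row 1 is [-14, 14], so an eigenvector is (-1, -1).
For λ=-3: (A-λI) row 1 is [-7, 14], so an eigenvector is (-2, -1).
General solution: K_1e^(4t)(-1,-1) + K_2e^(-3t)(-2,-1).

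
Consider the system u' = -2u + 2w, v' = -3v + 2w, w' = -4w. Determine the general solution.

Coefficient matrix A = [[-2, 0, 2], [0, -3, 2], [0, 0, -4]].
det(A - λI) = 0 gives eigenvalues λ = -3, -2, -4.
For λ=-3: eigenvector (0,1,0).
For λ=-2: eigenvector (1,0,0).
For λ=-4: eigenvector (-1,-2,1).
General solution: K_1e^(-3t)(0,1,0) + K_2e^(-2t)(1,0,0) + K_3e^(-4t)(-1,-2,1).

u(t) = K_2e^(-2t) - K_3e^(-4t), v(t) = K_1e^(-3t) - 2K_3e^(-4t), w(t) = K_3e^(-4t)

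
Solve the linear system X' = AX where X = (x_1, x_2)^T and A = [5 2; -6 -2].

Coefficient matrix A = [[5, 2], [-6, -2]].
Characteristic polynomial det(A - λI) = λ^2 - 3λ + 2 = 0.
Eigenvalues λ = 1, 2.
For λ=1: (A-λI) row 1 is [4, 2], so an eigenvector is (1, -2).
For λ=2: (A-λI) row 1 is [3, 2], so an eigenvector is (-2, 3).
General solution: C_1e^(t)(1,-2) + C_2e^(2t)(-2,3).

x_1(t) = C_1e^(t) - 2C_2e^(2t), x_2(t) = -2C_1e^(t) + 3C_2e^(2t)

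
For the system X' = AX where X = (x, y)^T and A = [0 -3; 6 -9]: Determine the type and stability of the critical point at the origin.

stable node

A = [[0,-3],[6,-9]]; det(A-λI) = λ^2 + 9λ + 18.
λ = -6, -3: both negative.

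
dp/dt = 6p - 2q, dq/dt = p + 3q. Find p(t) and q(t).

Coefficient matrix A = [[6, -2], [1, 3]].
Characteristic polynomial det(A - λI) = λ^2 - 9λ + 20 = 0.
Eigenvalues λ = 5, 4.
For λ=5: (A-λI) row 1 is [1, -2], so an eigenvector is (2, 1).
For λ=4: (A-λI) row 1 is [2, -2], so an eigenvector is (1, 1).
General solution: c_1e^(5t)(2,1) + c_2e^(4t)(1,1).

p(t) = 2c_1e^(5t) + c_2e^(4t), q(t) = c_1e^(5t) + c_2e^(4t)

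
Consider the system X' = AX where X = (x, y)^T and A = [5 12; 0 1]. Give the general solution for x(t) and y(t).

x(t) = -c_1e^(5t) + 3c_2e^(t), y(t) = -c_2e^(t)

Coefficient matrix A = [[5, 12], [0, 1]].
Characteristic polynomial det(A - λI) = λ^2 - 6λ + 5 = 0.
Eigenvalues λ = 5, 1.
For λ=5: (A-λI) row 1 is [0, 12], so an eigenvector is (-1, 0).
For λ=1: (A-λI) row 1 is [4, 12], so an eigenvector is (3, -1).
General solution: c_1e^(5t)(-1,0) + c_2e^(t)(3,-1).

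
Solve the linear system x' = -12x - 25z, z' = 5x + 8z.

Coefficient matrix A = [[-12, -25], [5, 8]].
Characteristic polynomial det(A - λI) = λ^2 + 4λ + 29 = 0.
Eigenvalues λ = -2 ± 5i (complex conjugate pair).
For λ=-2+5i: an eigenvector is (-2,1) - i(-1,0) = (-2 + i, 1).
A real fundamental pair from Re and Im of e^((-2+5i)t)v: X_1 = e^(-2t)(cos(5t)·(-2,1) + sin(5t)·(-1,0)), X_2 = e^(-2t)(sin(5t)·(-2,1) - cos(5t)·(-1,0)).
General solution: K_1X_1 + K_2X_2.

x(t) = -K_1e^(-2t)sin(5t) - 2K_1e^(-2t)cos(5t) - 2K_2e^(-2t)sin(5t) + K_2e^(-2t)cos(5t), z(t) = K_1e^(-2t)cos(5t) + K_2e^(-2t)sin(5t)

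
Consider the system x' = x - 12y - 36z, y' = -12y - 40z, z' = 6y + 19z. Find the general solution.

Coefficient matrix A = [[1, -12, -36], [0, -12, -40], [0, 6, 19]].
det(A - λI) = 0 gives eigenvalues λ = 3, 4, 1.
For λ=3: eigenvector (6,8,-3).
For λ=4: eigenvector (4,5,-2).
For λ=1: eigenvector (1,0,0).
General solution: c_1e^(3t)(6,8,-3) + c_2e^(4t)(4,5,-2) + c_3e^(t)(1,0,0).

x(t) = 6c_1e^(3t) + 4c_2e^(4t) + c_3e^(t), y(t) = 8c_1e^(3t) + 5c_2e^(4t), z(t) = -3c_1e^(3t) - 2c_2e^(4t)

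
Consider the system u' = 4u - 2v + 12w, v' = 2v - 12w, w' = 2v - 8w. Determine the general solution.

u(t) = K_1e^(4t) - K_2e^(-2t) + K_3e^(-4t), v(t) = 3K_2e^(-2t) - 2K_3e^(-4t), w(t) = K_2e^(-2t) - K_3e^(-4t)

Coefficient matrix A = [[4, -2, 12], [0, 2, -12], [0, 2, -8]].
det(A - λI) = 0 gives eigenvalues λ = 4, -2, -4.
For λ=4: eigenvector (1,0,0).
For λ=-2: eigenvector (-1,3,1).
For λ=-4: eigenvector (1,-2,-1).
General solution: K_1e^(4t)(1,0,0) + K_2e^(-2t)(-1,3,1) + K_3e^(-4t)(1,-2,-1).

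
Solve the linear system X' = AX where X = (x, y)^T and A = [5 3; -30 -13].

Coefficient matrix A = [[5, 3], [-30, -13]].
Characteristic polynomial det(A - λI) = λ^2 + 8λ + 25 = 0.
Eigenvalues λ = -4 ± 3i (complex conjugate pair).
For λ=-4+3i: an eigenvector is (-1,3) - i(0,1) = (-1, 3 - i).
A real fundamental pair from Re and Im of e^((-4+3i)t)v: X_1 = e^(-4t)(cos(3t)·(-1,3) + sin(3t)·(0,1)), X_2 = e^(-4t)(sin(3t)·(-1,3) - cos(3t)·(0,1)).
General solution: K_1X_1 + K_2X_2.

x(t) = -K_1e^(-4t)cos(3t) - K_2e^(-4t)sin(3t), y(t) = K_1e^(-4t)sin(3t) + 3K_1e^(-4t)cos(3t) + 3K_2e^(-4t)sin(3t) - K_2e^(-4t)cos(3t)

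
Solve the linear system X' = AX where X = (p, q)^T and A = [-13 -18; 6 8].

Coefficient matrix A = [[-13, -18], [6, 8]].
Characteristic polynomial det(A - λI) = λ^2 + 5λ + 4 = 0.
Eigenvalues λ = -4, -1.
For λ=-4: (A-λI) row 1 is [-9, -18], so an eigenvector is (-2, 1).
For λ=-1: (A-λI) row 1 is [-12, -18], so an eigenvector is (-3, 2).
General solution: c_1e^(-4t)(-2,1) + c_2e^(-t)(-3,2).

p(t) = -2c_1e^(-4t) - 3c_2e^(-t), q(t) = c_1e^(-4t) + 2c_2e^(-t)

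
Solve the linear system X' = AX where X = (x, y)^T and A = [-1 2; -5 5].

Coefficient matrix A = [[-1, 2], [-5, 5]].
Characteristic polynomial det(A - λI) = λ^2 - 4λ + 5 = 0.
Eigenvalues λ = 2 ± i (complex conjugate pair).
For λ=2+i: an eigenvector is (1,1) - i(-1,-2) = (1 + i, 1 + 2i).
A real fundamental pair from Re and Im of e^((2+i)t)v: X_1 = e^(2t)(cos(t)·(1,1) + sin(t)·(-1,-2)), X_2 = e^(2t)(sin(t)·(1,1) - cos(t)·(-1,-2)).
General solution: c_1X_1 + c_2X_2.

x(t) = -c_1e^(2t)sin(t) + c_1e^(2t)cos(t) + c_2e^(2t)sin(t) + c_2e^(2t)cos(t), y(t) = -2c_1e^(2t)sin(t) + c_1e^(2t)cos(t) + c_2e^(2t)sin(t) + 2c_2e^(2t)cos(t)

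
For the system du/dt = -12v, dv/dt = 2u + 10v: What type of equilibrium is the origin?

A = [[0,-12],[2,10]]; det(A-λI) = λ^2 - 10λ + 24.
λ = 4, 6: both positive.

unstable node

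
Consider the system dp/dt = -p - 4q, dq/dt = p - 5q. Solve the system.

Coefficient matrix A = [[-1, -4], [1, -5]].
Characteristic polynomial det(A - λI) = λ^2 + 6λ + 9 = 0.
Single eigenvalue λ = -3 with algebraic multiplicity 2.
Eigenvector v = (-2,-1); generalized eigenvector w with (A-λI)w=v is (1,1).
General solution: e^(-3t)[C_1·v + C_2·(t·v + w)].

p(t) = -2C_1e^(-3t) - 2C_2te^(-3t) + C_2e^(-3t), q(t) = -C_1e^(-3t) - C_2te^(-3t) + C_2e^(-3t)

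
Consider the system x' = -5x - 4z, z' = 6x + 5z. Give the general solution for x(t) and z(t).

x(t) = c_1e^(-t) + 2c_2e^(t), z(t) = -c_1e^(-t) - 3c_2e^(t)

Coefficient matrix A = [[-5, -4], [6, 5]].
Characteristic polynomial det(A - λI) = λ^2 - 1 = 0.
Eigenvalues λ = -1, 1.
For λ=-1: (A-λI) row 1 is [-4, -4], so an eigenvector is (1, -1).
For λ=1: (A-λI) row 1 is [-6, -4], so an eigenvector is (2, -3).
General solution: c_1e^(-t)(1,-1) + c_2e^(t)(2,-3).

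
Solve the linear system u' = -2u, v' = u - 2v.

Coefficient matrix A = [[-2, 0], [1, -2]].
Characteristic polynomial det(A - λI) = λ^2 + 4λ + 4 = 0.
Single eigenvalue λ = -2 with algebraic multiplicity 2.
Eigenvector v = (0,-1); generalized eigenvector w with (A-λI)w=v is (-1,3).
General solution: e^(-2t)[c_1·v + c_2·(t·v + w)].

u(t) = -c_2e^(-2t), v(t) = -c_1e^(-2t) - c_2te^(-2t) + 3c_2e^(-2t)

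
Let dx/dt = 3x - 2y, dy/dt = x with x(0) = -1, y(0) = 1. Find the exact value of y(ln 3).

-9

A = [[3,-2],[1,0]]; eigenvalues λ = 2, 1.
Eigenvectors: (2,1) for λ=2, (1,1) for λ=1.
From the initial condition, c_1 = -2, c_2 = 3.
y(ln 3) = (-2)(3^2)(1) + (3)(3^1)(1) = -9.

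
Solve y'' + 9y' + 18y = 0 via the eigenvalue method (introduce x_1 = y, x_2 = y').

y(t) = C_1e^(-6t) + C_2e^(-3t)

Let x_1 = y, x_2 = y'. Then x_1' = x_2 and x_2' = -18x_1 - 9x_2.
A = [[0,1],[-18,-9]]; det(A-λI) = λ^2 + 9λ + 18.
Eigenvalues λ = -6, -3 with eigenvectors (1,-6), (1,-3).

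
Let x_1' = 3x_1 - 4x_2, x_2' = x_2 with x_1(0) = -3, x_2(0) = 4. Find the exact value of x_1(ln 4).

A = [[3,-4],[0,1]]; eigenvalues λ = 3, 1.
Eigenvectors: (1,0) for λ=3, (-2,-1) for λ=1.
From the initial condition, c_1 = -11, c_2 = -4.
x_1(ln 4) = (-11)(4^3)(1) + (-4)(4^1)(-2) = -672.

-672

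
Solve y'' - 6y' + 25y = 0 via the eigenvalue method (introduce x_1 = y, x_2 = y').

y(t) = K_1e^(3t)cos(4t) + K_2e^(3t)sin(4t)

Let x_1 = y, x_2 = y'. Then x_1' = x_2 and x_2' = -25x_1 + 6x_2.
A = [[0,1],[-25,6]]; det(A-λI) = λ^2 - 6λ + 25.
Eigenvalues λ = 3 ± 4i.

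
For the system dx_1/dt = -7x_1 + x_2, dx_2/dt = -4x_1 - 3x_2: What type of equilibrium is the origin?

stable improper node

A = [[-7,1],[-4,-3]]; det(A-λI) = λ^2 + 10λ + 25.
repeated λ = -5 with a single eigenvector.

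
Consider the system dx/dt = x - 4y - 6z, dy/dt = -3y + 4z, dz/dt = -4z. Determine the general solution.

Coefficient matrix A = [[1, -4, -6], [0, -3, 4], [0, 0, -4]].
det(A - λI) = 0 gives eigenvalues λ = -3, 1, -4.
For λ=-3: eigenvector (1,1,0).
For λ=1: eigenvector (1,0,0).
For λ=-4: eigenvector (-2,-4,1).
General solution: c_1e^(-3t)(1,1,0) + c_2e^(t)(1,0,0) + c_3e^(-4t)(-2,-4,1).

x(t) = c_1e^(-3t) + c_2e^(t) - 2c_3e^(-4t), y(t) = c_1e^(-3t) - 4c_3e^(-4t), z(t) = c_3e^(-4t)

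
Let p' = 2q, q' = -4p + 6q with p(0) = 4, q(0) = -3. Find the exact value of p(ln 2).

-68

A = [[0,2],[-4,6]]; eigenvalues λ = 4, 2.
Eigenvectors: (1,2) for λ=4, (1,1) for λ=2.
From the initial condition, c_1 = -7, c_2 = 11.
p(ln 2) = (-7)(2^4)(1) + (11)(2^2)(1) = -68.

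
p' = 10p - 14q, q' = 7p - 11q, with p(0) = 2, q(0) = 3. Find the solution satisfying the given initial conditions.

Coefficient matrix A = [[10, -14], [7, -11]].
Characteristic polynomial det(A - λI) = λ^2 + λ - 12 = 0.
Eigenvalues λ = 3, -4.
For λ=3: (A-λI) row 1 is [7, -14], so an eigenvector is (-2, -1).
For λ=-4: (A-λI) row 1 is [14, -14], so an eigenvector is (-1, -1).
General solution: c_1e^(3t)(-2,-1) + c_2e^(-4t)(-1,-1).
Applying p(0)=2, q(0)=3 gives c_1=1, c_2=-4.

p(t) = -2e^(3t) + 4e^(-4t), q(t) = -e^(3t) + 4e^(-4t)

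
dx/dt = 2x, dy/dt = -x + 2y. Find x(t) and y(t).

x(t) = C_2e^(2t), y(t) = -C_1e^(2t) - C_2te^(2t) + C_2e^(2t)

Coefficient matrix A = [[2, 0], [-1, 2]].
Characteristic polynomial det(A - λI) = λ^2 - 4λ + 4 = 0.
Single eigenvalue λ = 2 with algebraic multiplicity 2.
Eigenvector v = (0,-1); generalized eigenvector w with (A-λI)w=v is (1,1).
General solution: e^(2t)[C_1·v + C_2·(t·v + w)].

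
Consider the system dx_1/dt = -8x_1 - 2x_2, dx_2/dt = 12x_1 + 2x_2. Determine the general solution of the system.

Coefficient matrix A = [[-8, -2], [12, 2]].
Characteristic polynomial det(A - λI) = λ^2 + 6λ + 8 = 0.
Eigenvalues λ = -2, -4.
For λ=-2: (A-λI) row 1 is [-6, -2], so an eigenvector is (1, -3).
For λ=-4: (A-λI) row 1 is [-4, -2], so an eigenvector is (1, -2).
General solution: C_1e^(-2t)(1,-3) + C_2e^(-4t)(1,-2).

x_1(t) = C_1e^(-2t) + C_2e^(-4t), x_2(t) = -3C_1e^(-2t) - 2C_2e^(-4t)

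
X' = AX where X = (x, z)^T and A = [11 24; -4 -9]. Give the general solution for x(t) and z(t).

x(t) = 3c_1e^(3t) + 2c_2e^(-t), z(t) = -c_1e^(3t) - c_2e^(-t)

Coefficient matrix A = [[11, 24], [-4, -9]].
Characteristic polynomial det(A - λI) = λ^2 - 2λ - 3 = 0.
Eigenvalues λ = 3, -1.
For λ=3: (A-λI) row 1 is [8, 24], so an eigenvector is (3, -1).
For λ=-1: (A-λI) row 1 is [12, 24], so an eigenvector is (2, -1).
General solution: c_1e^(3t)(3,-1) + c_2e^(-t)(2,-1).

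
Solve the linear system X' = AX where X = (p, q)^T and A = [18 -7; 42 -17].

Coefficient matrix A = [[18, -7], [42, -17]].
Characteristic polynomial det(A - λI) = λ^2 - λ - 12 = 0.
Eigenvalues λ = -3, 4.
For λ=-3: (A-λI) row 1 is [21, -7], so an eigenvector is (-1, -3).
For λ=4: (A-λI) row 1 is [14, -7], so an eigenvector is (1, 2).
General solution: C_1e^(-3t)(-1,-3) + C_2e^(4t)(1,2).

p(t) = -C_1e^(-3t) + C_2e^(4t), q(t) = -3C_1e^(-3t) + 2C_2e^(4t)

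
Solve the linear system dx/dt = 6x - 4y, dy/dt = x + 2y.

x(t) = 2C_1e^(4t) + 2C_2te^(4t) - 3C_2e^(4t), y(t) = C_1e^(4t) + C_2te^(4t) - 2C_2e^(4t)

Coefficient matrix A = [[6, -4], [1, 2]].
Characteristic polynomial det(A - λI) = λ^2 - 8λ + 16 = 0.
Single eigenvalue λ = 4 with algebraic multiplicity 2.
Eigenvector v = (2,1); generalized eigenvector w with (A-λI)w=v is (-3,-2).
General solution: e^(4t)[C_1·v + C_2·(t·v + w)].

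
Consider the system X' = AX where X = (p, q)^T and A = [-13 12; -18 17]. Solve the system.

Coefficient matrix A = [[-13, 12], [-18, 17]].
Characteristic polynomial det(A - λI) = λ^2 - 4λ - 5 = 0.
Eigenvalues λ = -1, 5.
For λ=-1: (A-λI) row 1 is [-12, 12], so an eigenvector is (-1, -1).
For λ=5: (A-λI) row 1 is [-18, 12], so an eigenvector is (2, 3).
General solution: K_1e^(-t)(-1,-1) + K_2e^(5t)(2,3).

p(t) = -K_1e^(-t) + 2K_2e^(5t), q(t) = -K_1e^(-t) + 3K_2e^(5t)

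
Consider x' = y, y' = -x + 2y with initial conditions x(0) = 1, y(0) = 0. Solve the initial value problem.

Coefficient matrix A = [[0, 1], [-1, 2]].
Characteristic polynomial det(A - λI) = λ^2 - 2λ + 1 = 0.
Single eigenvalue λ = 1 with algebraic multiplicity 2.
Eigenvector v = (1,1); generalized eigenvector w with (A-λI)w=v is (1,2).
General solution: e^(t)[C_1·v + C_2·(t·v + w)].
Applying x(0)=1, y(0)=0 gives C_1=2, C_2=-1.

x(t) = -te^(t) + e^(t), y(t) = -te^(t)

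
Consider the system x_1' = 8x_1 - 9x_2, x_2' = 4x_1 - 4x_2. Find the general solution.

x_1(t) = 3C_1e^(2t) + 3C_2te^(2t) + 2C_2e^(2t), x_2(t) = 2C_1e^(2t) + 2C_2te^(2t) + C_2e^(2t)

Coefficient matrix A = [[8, -9], [4, -4]].
Characteristic polynomial det(A - λI) = λ^2 - 4λ + 4 = 0.
Single eigenvalue λ = 2 with algebraic multiplicity 2.
Eigenvector v = (3,2); generalized eigenvector w with (A-λI)w=v is (2,1).
General solution: e^(2t)[C_1·v + C_2·(t·v + w)].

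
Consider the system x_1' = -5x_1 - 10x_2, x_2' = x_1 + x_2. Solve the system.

x_1(t) = 3c_1e^(-2t)sin(t) - c_1e^(-2t)cos(t) - c_2e^(-2t)sin(t) - 3c_2e^(-2t)cos(t), x_2(t) = -c_1e^(-2t)sin(t) + c_2e^(-2t)cos(t)

Coefficient matrix A = [[-5, -10], [1, 1]].
Characteristic polynomial det(A - λI) = λ^2 + 4λ + 5 = 0.
Eigenvalues λ = -2 ± i (complex conjugate pair).
For λ=-2+i: an eigenvector is (-1,0) - i(3,-1) = (-1 - 3i, 0 + i).
A real fundamental pair from Re and Im of e^((-2+i)t)v: X_1 = e^(-2t)(cos(t)·(-1,0) + sin(t)·(3,-1)), X_2 = e^(-2t)(sin(t)·(-1,0) - cos(t)·(3,-1)).
General solution: c_1X_1 + c_2X_2.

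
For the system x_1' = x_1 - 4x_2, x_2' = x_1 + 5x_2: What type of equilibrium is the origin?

unstable improper node

A = [[1,-4],[1,5]]; det(A-λI) = λ^2 - 6λ + 9.
repeated λ = 3 with a single eigenvector.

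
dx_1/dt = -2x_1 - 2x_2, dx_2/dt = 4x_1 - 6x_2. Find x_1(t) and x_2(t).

x_1(t) = c_1e^(-4t)sin(2t) - c_2e^(-4t)cos(2t), x_2(t) = c_1e^(-4t)sin(2t) - c_1e^(-4t)cos(2t) - c_2e^(-4t)sin(2t) - c_2e^(-4t)cos(2t)

Coefficient matrix A = [[-2, -2], [4, -6]].
Characteristic polynomial det(A - λI) = λ^2 + 8λ + 20 = 0.
Eigenvalues λ = -4 ± 2i (complex conjugate pair).
For λ=-4+2i: an eigenvector is (0,-1) - i(1,1) = (0 - i, -1 - i).
A real fundamental pair from Re and Im of e^((-4+2i)t)v: X_1 = e^(-4t)(cos(2t)·(0,-1) + sin(2t)·(1,1)), X_2 = e^(-4t)(sin(2t)·(0,-1) - cos(2t)·(1,1)).
General solution: c_1X_1 + c_2X_2.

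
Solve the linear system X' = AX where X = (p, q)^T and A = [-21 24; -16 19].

p(t) = -3K_1e^(-5t) - K_2e^(3t), q(t) = -2K_1e^(-5t) - K_2e^(3t)

Coefficient matrix A = [[-21, 24], [-16, 19]].
Characteristic polynomial det(A - λI) = λ^2 + 2λ - 15 = 0.
Eigenvalues λ = -5, 3.
For λ=-5: (A-λI) row 1 is [-16, 24], so an eigenvector is (-3, -2).
For λ=3: (A-λI) row 1 is [-24, 24], so an eigenvector is (-1, -1).
General solution: K_1e^(-5t)(-3,-2) + K_2e^(3t)(-1,-1).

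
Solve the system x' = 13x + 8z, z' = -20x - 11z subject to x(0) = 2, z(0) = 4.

Coefficient matrix A = [[13, 8], [-20, -11]].
Characteristic polynomial det(A - λI) = λ^2 - 2λ + 17 = 0.
Eigenvalues λ = 1 ± 4i (complex conjugate pair).
For λ=1+4i: an eigenvector is (-1,2) - i(1,-1) = (-1 - i, 2 + i).
A real fundamental pair from Re and Im of e^((1+4i)t)v: X_1 = e^(t)(cos(4t)·(-1,2) + sin(4t)·(1,-1)), X_2 = e^(t)(sin(4t)·(-1,2) - cos(4t)·(1,-1)).
General solution: C_1X_1 + C_2X_2.
Applying x(0)=2, z(0)=4 gives C_1=6, C_2=-8.

x(t) = 14e^(t)sin(4t) + 2e^(t)cos(4t), z(t) = -22e^(t)sin(4t) + 4e^(t)cos(4t)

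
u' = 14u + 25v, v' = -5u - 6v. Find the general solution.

u(t) = 2C_1e^(4t)sin(5t) + C_1e^(4t)cos(5t) + C_2e^(4t)sin(5t) - 2C_2e^(4t)cos(5t), v(t) = -C_1e^(4t)sin(5t) + C_2e^(4t)cos(5t)

Coefficient matrix A = [[14, 25], [-5, -6]].
Characteristic polynomial det(A - λI) = λ^2 - 8λ + 41 = 0.
Eigenvalues λ = 4 ± 5i (complex conjugate pair).
For λ=4+5i: an eigenvector is (1,0) - i(2,-1) = (1 - 2i, 0 + i).
A real fundamental pair from Re and Im of e^((4+5i)t)v: X_1 = e^(4t)(cos(5t)·(1,0) + sin(5t)·(2,-1)), X_2 = e^(4t)(sin(5t)·(1,0) - cos(5t)·(2,-1)).
General solution: C_1X_1 + C_2X_2.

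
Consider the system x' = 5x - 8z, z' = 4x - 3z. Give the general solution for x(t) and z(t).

x(t) = C_1e^(t)sin(4t) - C_1e^(t)cos(4t) - C_2e^(t)sin(4t) - C_2e^(t)cos(4t), z(t) = -C_1e^(t)cos(4t) - C_2e^(t)sin(4t)

Coefficient matrix A = [[5, -8], [4, -3]].
Characteristic polynomial det(A - λI) = λ^2 - 2λ + 17 = 0.
Eigenvalues λ = 1 ± 4i (complex conjugate pair).
For λ=1+4i: an eigenvector is (-1,-1) - i(1,0) = (-1 - i, -1).
A real fundamental pair from Re and Im of e^((1+4i)t)v: X_1 = e^(t)(cos(4t)·(-1,-1) + sin(4t)·(1,0)), X_2 = e^(t)(sin(4t)·(-1,-1) - cos(4t)·(1,0)).
General solution: C_1X_1 + C_2X_2.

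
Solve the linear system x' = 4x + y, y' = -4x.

Coefficient matrix A = [[4, 1], [-4, 0]].
Characteristic polynomial det(A - λI) = λ^2 - 4λ + 4 = 0.
Single eigenvalue λ = 2 with algebraic multiplicity 2.
Eigenvector v = (-1,2); generalized eigenvector w with (A-λI)w=v is (-1,1).
General solution: e^(2t)[C_1·v + C_2·(t·v + w)].

x(t) = -C_1e^(2t) - C_2te^(2t) - C_2e^(2t), y(t) = 2C_1e^(2t) + 2C_2te^(2t) + C_2e^(2t)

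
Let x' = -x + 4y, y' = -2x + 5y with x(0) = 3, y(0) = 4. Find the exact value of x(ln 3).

A = [[-1,4],[-2,5]]; eigenvalues λ = 3, 1.
Eigenvectors: (-1,-1) for λ=3, (-2,-1) for λ=1.
From the initial condition, c_1 = -5, c_2 = 1.
x(ln 3) = (-5)(3^3)(-1) + (1)(3^1)(-2) = 129.

129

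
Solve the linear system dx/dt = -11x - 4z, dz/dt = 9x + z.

Coefficient matrix A = [[-11, -4], [9, 1]].
Characteristic polynomial det(A - λI) = λ^2 + 10λ + 25 = 0.
Single eigenvalue λ = -5 with algebraic multiplicity 2.
Eigenvector v = (2,-3); generalized eigenvector w with (A-λI)w=v is (1,-2).
General solution: e^(-5t)[K_1·v + K_2·(t·v + w)].

x(t) = 2K_1e^(-5t) + 2K_2te^(-5t) + K_2e^(-5t), z(t) = -3K_1e^(-5t) - 3K_2te^(-5t) - 2K_2e^(-5t)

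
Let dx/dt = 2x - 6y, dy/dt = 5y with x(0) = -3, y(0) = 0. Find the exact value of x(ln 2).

-12

A = [[2,-6],[0,5]]; eigenvalues λ = 5, 2.
Eigenvectors: (2,-1) for λ=5, (-1,0) for λ=2.
From the initial condition, c_1 = 0, c_2 = 3.
x(ln 2) = (0)(2^5)(2) + (3)(2^2)(-1) = -12.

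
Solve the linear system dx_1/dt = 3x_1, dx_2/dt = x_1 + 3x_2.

x_1(t) = c_2e^(3t), x_2(t) = c_1e^(3t) + c_2te^(3t) + 2c_2e^(3t)

Coefficient matrix A = [[3, 0], [1, 3]].
Characteristic polynomial det(A - λI) = λ^2 - 6λ + 9 = 0.
Single eigenvalue λ = 3 with algebraic multiplicity 2.
Eigenvector v = (0,1); generalized eigenvector w with (A-λI)w=v is (1,2).
General solution: e^(3t)[c_1·v + c_2·(t·v + w)].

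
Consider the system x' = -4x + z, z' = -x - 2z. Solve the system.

Coefficient matrix A = [[-4, 1], [-1, -2]].
Characteristic polynomial det(A - λI) = λ^2 + 6λ + 9 = 0.
Single eigenvalue λ = -3 with algebraic multiplicity 2.
Eigenvector v = (1,1); generalized eigenvector w with (A-λI)w=v is (2,3).
General solution: e^(-3t)[c_1·v + c_2·(t·v + w)].

x(t) = c_1e^(-3t) + c_2te^(-3t) + 2c_2e^(-3t), z(t) = c_1e^(-3t) + c_2te^(-3t) + 3c_2e^(-3t)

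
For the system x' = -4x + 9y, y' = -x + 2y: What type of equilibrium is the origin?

A = [[-4,9],[-1,2]]; det(A-λI) = λ^2 + 2λ + 1.
repeated λ = -1 with a single eigenvector.

stable improper node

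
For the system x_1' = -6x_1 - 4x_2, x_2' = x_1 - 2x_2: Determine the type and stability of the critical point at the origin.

stable improper node

A = [[-6,-4],[1,-2]]; det(A-λI) = λ^2 + 8λ + 16.
repeated λ = -4 with a single eigenvector.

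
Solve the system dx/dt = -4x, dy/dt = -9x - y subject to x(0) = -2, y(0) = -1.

x(t) = -2e^(-4t), y(t) = 5e^(-t) - 6e^(-4t)

Coefficient matrix A = [[-4, 0], [-9, -1]].
Characteristic polynomial det(A - λI) = λ^2 + 5λ + 4 = 0.
Eigenvalues λ = -1, -4.
For λ=-1: (A-λI) row 1 is [-3, 0], so an eigenvector is (0, 1).
For λ=-4: (A-λI) row 2 is [-9, 3], so an eigenvector is (1, 3).
General solution: K_1e^(-t)(0,1) + K_2e^(-4t)(1,3).
Applying x(0)=-2, y(0)=-1 gives K_1=5, K_2=-2.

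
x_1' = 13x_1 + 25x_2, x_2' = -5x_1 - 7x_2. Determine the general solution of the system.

Coefficient matrix A = [[13, 25], [-5, -7]].
Characteristic polynomial det(A - λI) = λ^2 - 6λ + 34 = 0.
Eigenvalues λ = 3 ± 5i (complex conjugate pair).
For λ=3+5i: an eigenvector is (2,-1) - i(-1,0) = (2 + i, -1).
A real fundamental pair from Re and Im of e^((3+5i)t)v: X_1 = e^(3t)(cos(5t)·(2,-1) + sin(5t)·(-1,0)), X_2 = e^(3t)(sin(5t)·(2,-1) - cos(5t)·(-1,0)).
General solution: c_1X_1 + c_2X_2.

x_1(t) = -c_1e^(3t)sin(5t) + 2c_1e^(3t)cos(5t) + 2c_2e^(3t)sin(5t) + c_2e^(3t)cos(5t), x_2(t) = -c_1e^(3t)cos(5t) - c_2e^(3t)sin(5t)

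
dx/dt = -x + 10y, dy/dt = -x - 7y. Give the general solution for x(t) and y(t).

Coefficient matrix A = [[-1, 10], [-1, -7]].
Characteristic polynomial det(A - λI) = λ^2 + 8λ + 17 = 0.
Eigenvalues λ = -4 ± i (complex conjugate pair).
For λ=-4+i: an eigenvector is (1,0) - i(3,-1) = (1 - 3i, 0 + i).
A real fundamental pair from Re and Im of e^((-4+i)t)v: X_1 = e^(-4t)(cos(t)·(1,0) + sin(t)·(3,-1)), X_2 = e^(-4t)(sin(t)·(1,0) - cos(t)·(3,-1)).
General solution: K_1X_1 + K_2X_2.

x(t) = 3K_1e^(-4t)sin(t) + K_1e^(-4t)cos(t) + K_2e^(-4t)sin(t) - 3K_2e^(-4t)cos(t), y(t) = -K_1e^(-4t)sin(t) + K_2e^(-4t)cos(t)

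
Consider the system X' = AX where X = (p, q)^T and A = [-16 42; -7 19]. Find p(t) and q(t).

p(t) = -3C_1e^(-2t) - 2C_2e^(5t), q(t) = -C_1e^(-2t) - C_2e^(5t)

Coefficient matrix A = [[-16, 42], [-7, 19]].
Characteristic polynomial det(A - λI) = λ^2 - 3λ - 10 = 0.
Eigenvalues λ = -2, 5.
For λ=-2: (A-λI) row 1 is [-14, 42], so an eigenvector is (-3, -1).
For λ=5: (A-λI) row 1 is [-21, 42], so an eigenvector is (-2, -1).
General solution: C_1e^(-2t)(-3,-1) + C_2e^(5t)(-2,-1).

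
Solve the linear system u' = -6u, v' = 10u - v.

Coefficient matrix A = [[-6, 0], [10, -1]].
Characteristic polynomial det(A - λI) = λ^2 + 7λ + 6 = 0.
Eigenvalues λ = -1, -6.
For λ=-1: (A-λI) row 1 is [-5, 0], so an eigenvector is (0, 1).
For λ=-6: (A-λI) row 2 is [10, 5], so an eigenvector is (-1, 2).
General solution: c_1e^(-t)(0,1) + c_2e^(-6t)(-1,2).

u(t) = -c_2e^(-6t), v(t) = c_1e^(-t) + 2c_2e^(-6t)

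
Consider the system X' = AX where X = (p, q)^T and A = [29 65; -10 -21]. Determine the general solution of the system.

Coefficient matrix A = [[29, 65], [-10, -21]].
Characteristic polynomial det(A - λI) = λ^2 - 8λ + 41 = 0.
Eigenvalues λ = 4 ± 5i (complex conjugate pair).
For λ=4+5i: an eigenvector is (-3,1) - i(-2,1) = (-3 + 2i, 1 - i).
A real fundamental pair from Re and Im of e^((4+5i)t)v: X_1 = e^(4t)(cos(5t)·(-3,1) + sin(5t)·(-2,1)), X_2 = e^(4t)(sin(5t)·(-3,1) - cos(5t)·(-2,1)).
General solution: C_1X_1 + C_2X_2.

p(t) = -2C_1e^(4t)sin(5t) - 3C_1e^(4t)cos(5t) - 3C_2e^(4t)sin(5t) + 2C_2e^(4t)cos(5t), q(t) = C_1e^(4t)sin(5t) + C_1e^(4t)cos(5t) + C_2e^(4t)sin(5t) - C_2e^(4t)cos(5t)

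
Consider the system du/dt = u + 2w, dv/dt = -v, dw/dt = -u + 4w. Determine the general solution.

Coefficient matrix A = [[1, 0, 2], [0, -1, 0], [-1, 0, 4]].
det(A - λI) = 0 gives eigenvalues λ = 2, -1, 3.
For λ=2: eigenvector (2,0,1).
For λ=-1: eigenvector (0,1,0).
For λ=3: eigenvector (1,0,1).
General solution: K_1e^(2t)(2,0,1) + K_2e^(-t)(0,1,0) + K_3e^(3t)(1,0,1).

u(t) = 2K_1e^(2t) + K_3e^(3t), v(t) = K_2e^(-t), w(t) = K_1e^(2t) + K_3e^(3t)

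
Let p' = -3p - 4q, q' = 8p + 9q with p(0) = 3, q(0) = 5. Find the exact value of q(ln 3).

3855

A = [[-3,-4],[8,9]]; eigenvalues λ = 1, 5.
Eigenvectors: (1,-1) for λ=1, (1,-2) for λ=5.
From the initial condition, c_1 = 11, c_2 = -8.
q(ln 3) = (11)(3^1)(-1) + (-8)(3^5)(-2) = 3855.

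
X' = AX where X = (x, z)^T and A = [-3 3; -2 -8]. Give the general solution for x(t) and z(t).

x(t) = 3K_1e^(-5t) - K_2e^(-6t), z(t) = -2K_1e^(-5t) + K_2e^(-6t)

Coefficient matrix A = [[-3, 3], [-2, -8]].
Characteristic polynomial det(A - λI) = λ^2 + 11λ + 30 = 0.
Eigenvalues λ = -5, -6.
For λ=-5: (A-λI) row 1 is [2, 3], so an eigenvector is (3, -2).
For λ=-6: (A-λI) row 1 is [3, 3], so an eigenvector is (-1, 1).
General solution: K_1e^(-5t)(3,-2) + K_2e^(-6t)(-1,1).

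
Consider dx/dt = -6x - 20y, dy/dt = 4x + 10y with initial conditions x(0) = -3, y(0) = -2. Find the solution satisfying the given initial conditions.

x(t) = 16e^(2t)sin(4t) - 3e^(2t)cos(4t), y(t) = -7e^(2t)sin(4t) - 2e^(2t)cos(4t)

Coefficient matrix A = [[-6, -20], [4, 10]].
Characteristic polynomial det(A - λI) = λ^2 - 4λ + 20 = 0.
Eigenvalues λ = 2 ± 4i (complex conjugate pair).
For λ=2+4i: an eigenvector is (-1,0) - i(2,-1) = (-1 - 2i, 0 + i).
A real fundamental pair from Re and Im of e^((2+4i)t)v: X_1 = e^(2t)(cos(4t)·(-1,0) + sin(4t)·(2,-1)), X_2 = e^(2t)(sin(4t)·(-1,0) - cos(4t)·(2,-1)).
General solution: c_1X_1 + c_2X_2.
Applying x(0)=-3, y(0)=-2 gives c_1=7, c_2=-2.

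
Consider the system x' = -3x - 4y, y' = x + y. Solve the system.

Coefficient matrix A = [[-3, -4], [1, 1]].
Characteristic polynomial det(A - λI) = λ^2 + 2λ + 1 = 0.
Single eigenvalue λ = -1 with algebraic multiplicity 2.
Eigenvector v = (-2,1); generalized eigenvector w with (A-λI)w=v is (-3,2).
General solution: e^(-t)[c_1·v + c_2·(t·v + w)].

x(t) = -2c_1e^(-t) - 2c_2te^(-t) - 3c_2e^(-t), y(t) = c_1e^(-t) + c_2te^(-t) + 2c_2e^(-t)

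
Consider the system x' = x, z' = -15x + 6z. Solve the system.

x(t) = -c_2e^(t), z(t) = -c_1e^(6t) - 3c_2e^(t)

Coefficient matrix A = [[1, 0], [-15, 6]].
Characteristic polynomial det(A - λI) = λ^2 - 7λ + 6 = 0.
Eigenvalues λ = 6, 1.
For λ=6: (A-λI) row 1 is [-5, 0], so an eigenvector is (0, -1).
For λ=1: (A-λI) row 2 is [-15, 5], so an eigenvector is (-1, -3).
General solution: c_1e^(6t)(0,-1) + c_2e^(t)(-1,-3).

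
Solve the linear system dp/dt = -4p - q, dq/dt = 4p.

p(t) = -K_1e^(-2t) - K_2te^(-2t) - K_2e^(-2t), q(t) = 2K_1e^(-2t) + 2K_2te^(-2t) + 3K_2e^(-2t)

Coefficient matrix A = [[-4, -1], [4, 0]].
Characteristic polynomial det(A - λI) = λ^2 + 4λ + 4 = 0.
Single eigenvalue λ = -2 with algebraic multiplicity 2.
Eigenvector v = (-1,2); generalized eigenvector w with (A-λI)w=v is (-1,3).
General solution: e^(-2t)[K_1·v + K_2·(t·v + w)].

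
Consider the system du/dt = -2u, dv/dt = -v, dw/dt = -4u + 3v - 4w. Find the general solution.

u(t) = C_1e^(-2t), v(t) = C_2e^(-t), w(t) = -2C_1e^(-2t) + C_2e^(-t) + C_3e^(-4t)

Coefficient matrix A = [[-2, 0, 0], [0, -1, 0], [-4, 3, -4]].
det(A - λI) = 0 gives eigenvalues λ = -2, -1, -4.
For λ=-2: eigenvector (1,0,-2).
For λ=-1: eigenvector (0,1,1).
For λ=-4: eigenvector (0,0,1).
General solution: C_1e^(-2t)(1,0,-2) + C_2e^(-t)(0,1,1) + C_3e^(-4t)(0,0,1).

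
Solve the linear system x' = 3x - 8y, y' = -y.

x(t) = -2K_1e^(-t) + K_2e^(3t), y(t) = -K_1e^(-t)

Coefficient matrix A = [[3, -8], [0, -1]].
Characteristic polynomial det(A - λI) = λ^2 - 2λ - 3 = 0.
Eigenvalues λ = -1, 3.
For λ=-1: (A-λI) row 1 is [4, -8], so an eigenvector is (-2, -1).
For λ=3: (A-λI) row 1 is [0, -8], so an eigenvector is (1, 0).
General solution: K_1e^(-t)(-2,-1) + K_2e^(3t)(1,0).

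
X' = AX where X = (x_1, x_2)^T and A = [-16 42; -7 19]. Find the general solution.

Coefficient matrix A = [[-16, 42], [-7, 19]].
Characteristic polynomial det(A - λI) = λ^2 - 3λ - 10 = 0.
Eigenvalues λ = -2, 5.
For λ=-2: (A-λI) row 1 is [-14, 42], so an eigenvector is (-3, -1).
For λ=5: (A-λI) row 1 is [-21, 42], so an eigenvector is (-2, -1).
General solution: C_1e^(-2t)(-3,-1) + C_2e^(5t)(-2,-1).

x_1(t) = -3C_1e^(-2t) - 2C_2e^(5t), x_2(t) = -C_1e^(-2t) - C_2e^(5t)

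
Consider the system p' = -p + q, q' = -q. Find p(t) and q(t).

p(t) = -c_1e^(-t) - c_2te^(-t) + 2c_2e^(-t), q(t) = -c_2e^(-t)

Coefficient matrix A = [[-1, 1], [0, -1]].
Characteristic polynomial det(A - λI) = λ^2 + 2λ + 1 = 0.
Single eigenvalue λ = -1 with algebraic multiplicity 2.
Eigenvector v = (-1,0); generalized eigenvector w with (A-λI)w=v is (2,-1).
General solution: e^(-t)[c_1·v + c_2·(t·v + w)].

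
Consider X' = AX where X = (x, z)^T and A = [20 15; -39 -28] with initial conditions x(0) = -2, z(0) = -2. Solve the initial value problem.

x(t) = -26e^(-4t)sin(3t) - 2e^(-4t)cos(3t), z(t) = 42e^(-4t)sin(3t) - 2e^(-4t)cos(3t)

Coefficient matrix A = [[20, 15], [-39, -28]].
Characteristic polynomial det(A - λI) = λ^2 + 8λ + 25 = 0.
Eigenvalues λ = -4 ± 3i (complex conjugate pair).
For λ=-4+3i: an eigenvector is (2,-3) - i(1,-2) = (2 - i, -3 + 2i).
A real fundamental pair from Re and Im of e^((-4+3i)t)v: X_1 = e^(-4t)(cos(3t)·(2,-3) + sin(3t)·(1,-2)), X_2 = e^(-4t)(sin(3t)·(2,-3) - cos(3t)·(1,-2)).
General solution: C_1X_1 + C_2X_2.
Applying x(0)=-2, z(0)=-2 gives C_1=-6, C_2=-10.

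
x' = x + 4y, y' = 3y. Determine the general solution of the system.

Coefficient matrix A = [[1, 4], [0, 3]].
Characteristic polynomial det(A - λI) = λ^2 - 4λ + 3 = 0.
Eigenvalues λ = 1, 3.
For λ=1: (A-λI) row 1 is [0, 4], so an eigenvector is (1, 0).
For λ=3: (A-λI) row 1 is [-2, 4], so an eigenvector is (-2, -1).
General solution: K_1e^(t)(1,0) + K_2e^(3t)(-2,-1).

x(t) = K_1e^(t) - 2K_2e^(3t), y(t) = -K_2e^(3t)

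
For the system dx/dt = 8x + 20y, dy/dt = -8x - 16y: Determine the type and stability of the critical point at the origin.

A = [[8,20],[-8,-16]]; det(A-λI) = λ^2 + 8λ + 32.
λ = -4 ± 4i: negative real part.

stable spiral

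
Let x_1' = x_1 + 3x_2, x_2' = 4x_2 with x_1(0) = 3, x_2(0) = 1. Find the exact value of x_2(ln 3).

A = [[1,3],[0,4]]; eigenvalues λ = 1, 4.
Eigenvectors: (1,0) for λ=1, (-1,-1) for λ=4.
From the initial condition, c_1 = 2, c_2 = -1.
x_2(ln 3) = (2)(3^1)(0) + (-1)(3^4)(-1) = 81.

81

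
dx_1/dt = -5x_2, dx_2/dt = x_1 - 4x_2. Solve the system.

x_1(t) = -2C_1e^(-2t)sin(t) - C_1e^(-2t)cos(t) - C_2e^(-2t)sin(t) + 2C_2e^(-2t)cos(t), x_2(t) = -C_1e^(-2t)sin(t) + C_2e^(-2t)cos(t)

Coefficient matrix A = [[0, -5], [1, -4]].
Characteristic polynomial det(A - λI) = λ^2 + 4λ + 5 = 0.
Eigenvalues λ = -2 ± i (complex conjugate pair).
For λ=-2+i: an eigenvector is (-1,0) - i(-2,-1) = (-1 + 2i, 0 + i).
A real fundamental pair from Re and Im of e^((-2+i)t)v: X_1 = e^(-2t)(cos(t)·(-1,0) + sin(t)·(-2,-1)), X_2 = e^(-2t)(sin(t)·(-1,0) - cos(t)·(-2,-1)).
General solution: C_1X_1 + C_2X_2.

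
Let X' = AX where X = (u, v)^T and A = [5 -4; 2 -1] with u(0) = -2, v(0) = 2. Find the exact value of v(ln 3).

A = [[5,-4],[2,-1]]; eigenvalues λ = 3, 1.
Eigenvectors: (2,1) for λ=3, (1,1) for λ=1.
From the initial condition, c_1 = -4, c_2 = 6.
v(ln 3) = (-4)(3^3)(1) + (6)(3^1)(1) = -90.

-90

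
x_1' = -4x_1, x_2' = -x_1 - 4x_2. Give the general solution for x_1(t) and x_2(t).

Coefficient matrix A = [[-4, 0], [-1, -4]].
Characteristic polynomial det(A - λI) = λ^2 + 8λ + 16 = 0.
Single eigenvalue λ = -4 with algebraic multiplicity 2.
Eigenvector v = (0,-1); generalized eigenvector w with (A-λI)w=v is (1,2).
General solution: e^(-4t)[K_1·v + K_2·(t·v + w)].

x_1(t) = K_2e^(-4t), x_2(t) = -K_1e^(-4t) - K_2te^(-4t) + 2K_2e^(-4t)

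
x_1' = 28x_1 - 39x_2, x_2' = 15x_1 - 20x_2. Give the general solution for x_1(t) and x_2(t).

x_1(t) = 3K_1e^(4t)sin(3t) + 2K_1e^(4t)cos(3t) + 2K_2e^(4t)sin(3t) - 3K_2e^(4t)cos(3t), x_2(t) = 2K_1e^(4t)sin(3t) + K_1e^(4t)cos(3t) + K_2e^(4t)sin(3t) - 2K_2e^(4t)cos(3t)

Coefficient matrix A = [[28, -39], [15, -20]].
Characteristic polynomial det(A - λI) = λ^2 - 8λ + 25 = 0.
Eigenvalues λ = 4 ± 3i (complex conjugate pair).
For λ=4+3i: an eigenvector is (2,1) - i(3,2) = (2 - 3i, 1 - 2i).
A real fundamental pair from Re and Im of e^((4+3i)t)v: X_1 = e^(4t)(cos(3t)·(2,1) + sin(3t)·(3,2)), X_2 = e^(4t)(sin(3t)·(2,1) - cos(3t)·(3,2)).
General solution: K_1X_1 + K_2X_2.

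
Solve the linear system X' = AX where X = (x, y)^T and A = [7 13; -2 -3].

Coefficient matrix A = [[7, 13], [-2, -3]].
Characteristic polynomial det(A - λI) = λ^2 - 4λ + 5 = 0.
Eigenvalues λ = 2 ± i (complex conjugate pair).
For λ=2+i: an eigenvector is (2,-1) - i(-3,1) = (2 + 3i, -1 - i).
A real fundamental pair from Re and Im of e^((2+i)t)v: X_1 = e^(2t)(cos(t)·(2,-1) + sin(t)·(-3,1)), X_2 = e^(2t)(sin(t)·(2,-1) - cos(t)·(-3,1)).
General solution: C_1X_1 + C_2X_2.

x(t) = -3C_1e^(2t)sin(t) + 2C_1e^(2t)cos(t) + 2C_2e^(2t)sin(t) + 3C_2e^(2t)cos(t), y(t) = C_1e^(2t)sin(t) - C_1e^(2t)cos(t) - C_2e^(2t)sin(t) - C_2e^(2t)cos(t)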